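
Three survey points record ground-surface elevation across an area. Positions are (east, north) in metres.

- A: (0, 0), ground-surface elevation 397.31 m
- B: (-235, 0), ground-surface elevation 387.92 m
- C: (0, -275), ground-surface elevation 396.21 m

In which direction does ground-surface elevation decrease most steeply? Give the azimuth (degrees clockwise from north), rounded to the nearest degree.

∂z/∂x = (387.92 − 397.31) / (-235 − 0) = +0.03996
∂z/∂y = (396.21 − 397.31) / (-275 − 0) = +0.004000
Steepest decrease is along −∇f: components (-0.03996 E, -0.004000 N).
Azimuth = atan2(-0.03996, -0.004000) = 264.3° ≈ 264°.

264°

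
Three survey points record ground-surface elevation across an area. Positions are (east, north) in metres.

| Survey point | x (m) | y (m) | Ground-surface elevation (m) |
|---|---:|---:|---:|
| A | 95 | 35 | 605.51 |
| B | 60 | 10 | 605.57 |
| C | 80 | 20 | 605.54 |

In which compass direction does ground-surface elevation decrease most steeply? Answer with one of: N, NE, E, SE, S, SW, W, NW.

NE

Three-point gradient (reference A): Δ to B = (-35, -25, +0.06), Δ to C = (-15, -15, +0.03).
∂z/∂x = -0.001000, ∂z/∂y = -0.0010000 (det = 150).
Steepest decrease is along −∇f = (+0.001000 E, +0.0010000 N) → northeast.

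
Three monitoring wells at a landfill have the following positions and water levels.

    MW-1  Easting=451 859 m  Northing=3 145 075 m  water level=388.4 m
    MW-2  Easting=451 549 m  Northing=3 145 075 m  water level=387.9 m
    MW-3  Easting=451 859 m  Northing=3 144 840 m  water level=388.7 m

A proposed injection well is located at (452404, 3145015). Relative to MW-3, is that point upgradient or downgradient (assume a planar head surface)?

upgradient

∂h/∂x = (387.9 − 388.4) / (451549 − 451859) = +0.001613
∂h/∂y = (388.7 − 388.4) / (3144840 − 3145075) = -0.001277
Head at (452404, 3145015) = 388.4 + (+0.001613)·(545) + (-0.001277)·(-60) = 389.36 m.
That is higher than the 388.7 m at MW-3, so the point is upgradient.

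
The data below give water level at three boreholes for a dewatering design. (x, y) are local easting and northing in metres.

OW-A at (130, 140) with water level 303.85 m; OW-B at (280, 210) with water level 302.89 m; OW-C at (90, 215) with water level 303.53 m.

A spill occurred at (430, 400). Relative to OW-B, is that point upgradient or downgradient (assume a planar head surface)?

Differences from OW-A: to OW-B (Δx, Δy, Δh) = (150, 70, -0.96); to OW-C = (-40, 75, -0.32).
Solve a·Δx + b·Δy = Δh: det = 150·75 − (-40)·70 = 14050.
∂h/∂x = [(-0.96)·75 − (-0.32)·70] / 14050 = -0.003530
∂h/∂y = [150·(-0.32) − (-40)·(-0.96)] / 14050 = -0.006149
Head at (430, 400) = 303.85 + (-0.003530)·(300) + (-0.006149)·(260) = 301.19 m.
That is lower than the 302.89 m at OW-B, so the point is downgradient.

downgradient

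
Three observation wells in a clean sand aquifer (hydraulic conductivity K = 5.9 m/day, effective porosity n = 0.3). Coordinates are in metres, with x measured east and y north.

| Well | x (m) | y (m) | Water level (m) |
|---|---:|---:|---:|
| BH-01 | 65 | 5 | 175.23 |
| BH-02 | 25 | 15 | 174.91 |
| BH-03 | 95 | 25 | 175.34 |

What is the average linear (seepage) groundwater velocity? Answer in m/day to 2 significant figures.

Three-point gradient (reference BH-01): Δ to BH-02 = (-40, 10, -0.32), Δ to BH-03 = (30, 20, +0.11).
∂h/∂x = +0.006818, ∂h/∂y = -0.004727 (det = -1100).
|∇h| = √(0.006818² + -0.004727²) = 0.008296
Seepage velocity v = K·i/n = 5.9 × 0.008296 / 0.3 = 0.1632 m/day.

0.16 m/day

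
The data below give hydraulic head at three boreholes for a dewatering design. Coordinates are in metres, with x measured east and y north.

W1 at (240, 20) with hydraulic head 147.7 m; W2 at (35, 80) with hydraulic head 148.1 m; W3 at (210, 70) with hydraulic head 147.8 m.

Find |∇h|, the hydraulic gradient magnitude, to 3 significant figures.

0.00194

Differences from W1: to W2 (Δx, Δy, Δh) = (-205, 60, +0.4); to W3 = (-30, 50, +0.1).
Solve a·Δx + b·Δy = Δh: det = (-205)·50 − (-30)·60 = -8450.
∂h/∂x = [(+0.4)·50 − (+0.1)·60] / -8450 = -0.001657
∂h/∂y = [(-205)·(+0.1) − (-30)·(+0.4)] / -8450 = +0.001006
|∇h| = √(-0.001657² + 0.001006²) = 0.001938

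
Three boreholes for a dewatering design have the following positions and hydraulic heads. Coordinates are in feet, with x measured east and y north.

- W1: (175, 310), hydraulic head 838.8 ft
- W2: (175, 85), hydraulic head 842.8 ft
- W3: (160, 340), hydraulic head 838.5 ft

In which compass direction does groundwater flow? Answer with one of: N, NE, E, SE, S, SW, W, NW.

Taking W1 as reference: W2−W1 = (0, -225, +4.0); W3−W1 = (-15, 30, -0.3).
Determinant of the coordinate differences = 0·30 − (-15)·(-225) = -3375.
∂h/∂x = [(+4.0)·30 − (-0.3)·(-225)] / -3375 = -0.01556
∂h/∂y = [0·(-0.3) − (-15)·(+4.0)] / -3375 = -0.01778
Flow = −∇h = (+0.01556 east, +0.01778 north), which points northeast.

NE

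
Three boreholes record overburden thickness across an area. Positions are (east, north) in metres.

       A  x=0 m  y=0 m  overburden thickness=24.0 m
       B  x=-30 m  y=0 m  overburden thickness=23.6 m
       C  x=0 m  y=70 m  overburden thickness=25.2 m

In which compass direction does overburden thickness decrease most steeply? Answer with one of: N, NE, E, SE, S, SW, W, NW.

∂d/∂x = (23.6 − 24.0) / (-30 − 0) = +0.01333
∂d/∂y = (25.2 − 24.0) / (70 − 0) = +0.01714
Steepest decrease is along −∇f = (-0.01333 E, -0.01714 N) → southwest.

SW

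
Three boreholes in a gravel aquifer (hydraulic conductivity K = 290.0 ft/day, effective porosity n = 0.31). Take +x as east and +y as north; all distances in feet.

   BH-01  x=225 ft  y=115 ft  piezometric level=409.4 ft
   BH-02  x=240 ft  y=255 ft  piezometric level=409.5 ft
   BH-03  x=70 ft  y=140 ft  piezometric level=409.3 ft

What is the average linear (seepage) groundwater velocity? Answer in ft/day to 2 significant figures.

0.92 ft/day

Taking BH-01 as reference: BH-02−BH-01 = (15, 140, +0.1); BH-03−BH-01 = (-155, 25, -0.1).
Determinant of the coordinate differences = 15·25 − (-155)·140 = 22075.
∂h/∂x = [(+0.1)·25 − (-0.1)·140] / 22075 = +0.0007475
∂h/∂y = [15·(-0.1) − (-155)·(+0.1)] / 22075 = +0.0006342
|∇h| = √(0.0007475² + 0.0006342²) = 0.0009803
Seepage velocity v = K·i/n = 290.0 × 0.0009803 / 0.31 = 0.9171 ft/day.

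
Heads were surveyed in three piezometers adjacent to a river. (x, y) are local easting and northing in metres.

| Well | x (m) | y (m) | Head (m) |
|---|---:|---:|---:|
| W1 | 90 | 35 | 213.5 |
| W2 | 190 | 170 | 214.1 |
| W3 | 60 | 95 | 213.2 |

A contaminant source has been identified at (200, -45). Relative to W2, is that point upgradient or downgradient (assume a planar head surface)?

upgradient

Taking W1 as reference: W2−W1 = (100, 135, +0.6); W3−W1 = (-30, 60, -0.3).
Solve a·Δx + b·Δy = Δh: det = 100·60 − (-30)·135 = 10050.
∂h/∂x = [(+0.6)·60 − (-0.3)·135] / 10050 = +0.007612
∂h/∂y = [100·(-0.3) − (-30)·(+0.6)] / 10050 = -0.001194
Head at (200, -45) = 213.5 + (+0.007612)·(110) + (-0.001194)·(-80) = 214.43 m.
That is higher than the 214.1 m at W2, so the point is upgradient.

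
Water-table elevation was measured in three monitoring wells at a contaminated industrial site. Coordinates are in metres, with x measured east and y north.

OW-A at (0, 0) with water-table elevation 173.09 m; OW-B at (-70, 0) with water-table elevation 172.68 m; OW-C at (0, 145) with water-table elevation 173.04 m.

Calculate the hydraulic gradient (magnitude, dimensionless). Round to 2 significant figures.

∂h/∂x = (172.68 − 173.09) / (-70 − 0) = +0.005857
∂h/∂y = (173.04 − 173.09) / (145 − 0) = -0.0003448
|∇h| = √(0.005857² + -0.0003448²) = 0.005867

0.0059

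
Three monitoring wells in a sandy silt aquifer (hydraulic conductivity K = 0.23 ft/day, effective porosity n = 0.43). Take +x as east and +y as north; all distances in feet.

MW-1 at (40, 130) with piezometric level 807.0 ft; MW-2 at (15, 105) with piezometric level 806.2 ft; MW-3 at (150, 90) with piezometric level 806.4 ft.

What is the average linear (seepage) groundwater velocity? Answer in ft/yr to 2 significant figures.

Three-point gradient (reference MW-1): Δ to MW-2 = (-25, -25, -0.8), Δ to MW-3 = (110, -40, -0.6).
∂h/∂x = +0.004533, ∂h/∂y = +0.02747 (det = 3750).
|∇h| = √(0.004533² + 0.02747²) = 0.02784
Seepage velocity v = K·i/n = 0.23 × 0.02784 / 0.43 = 0.01489 ft/day = 5.439 ft/yr.

5.4 ft/yr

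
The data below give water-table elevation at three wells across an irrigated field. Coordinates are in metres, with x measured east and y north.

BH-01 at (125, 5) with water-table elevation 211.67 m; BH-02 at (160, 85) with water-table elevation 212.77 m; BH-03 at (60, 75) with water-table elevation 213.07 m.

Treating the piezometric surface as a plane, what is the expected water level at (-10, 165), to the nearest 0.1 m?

214.8 m

With h = a·x + b·y + c and BH-01 as origin, the differences give:
  35·a + 80·b = +1.10
  (-65)·a + 70·b = +1.40
Eliminate b (×70 and ×80, subtract): 7650·a = -35.000 → a = ∂h/∂x = -0.004575
Back-substitute: b = ∂h/∂y = +0.01575.
h(-10, 165) = 211.67 + (-0.004575)·(-135) + (+0.01575)·(160) = 211.67 +0.618 +2.520 = 214.808 m.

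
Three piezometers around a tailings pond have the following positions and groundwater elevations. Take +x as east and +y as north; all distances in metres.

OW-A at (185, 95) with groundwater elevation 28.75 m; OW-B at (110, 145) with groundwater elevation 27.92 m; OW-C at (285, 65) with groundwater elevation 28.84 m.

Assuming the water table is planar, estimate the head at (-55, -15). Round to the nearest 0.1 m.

Differences from OW-A: to OW-B (Δx, Δy, Δh) = (-75, 50, -0.83); to OW-C = (100, -30, +0.09).
Solve a·Δx + b·Δy = Δh: det = (-75)·(-30) − 100·50 = -2750.
∂h/∂x = [(-0.83)·(-30) − (+0.09)·50] / -2750 = -0.007418
∂h/∂y = [(-75)·(+0.09) − 100·(-0.83)] / -2750 = -0.02773
h(-55, -15) = 28.75 + (-0.007418)·(-240) + (-0.02773)·(-110) = 28.75 +1.780 +3.050 = 33.580 m.

33.6 m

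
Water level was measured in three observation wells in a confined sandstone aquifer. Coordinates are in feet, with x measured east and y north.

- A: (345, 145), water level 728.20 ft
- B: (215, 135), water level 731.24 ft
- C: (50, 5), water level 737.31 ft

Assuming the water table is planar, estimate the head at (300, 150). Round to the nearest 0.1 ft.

Taking A as reference: B−A = (-130, -10, +3.04); C−A = (-295, -140, +9.11).
Solve a·Δx + b·Δy = Δh: det = (-130)·(-140) − (-295)·(-10) = 15250.
∂h/∂x = [(+3.04)·(-140) − (+9.11)·(-10)] / 15250 = -0.02193
∂h/∂y = [(-130)·(+9.11) − (-295)·(+3.04)] / 15250 = -0.01885
h(300, 150) = 728.20 + (-0.02193)·(-45) + (-0.01885)·(5) = 728.20 +0.987 -0.094 = 729.093 ft.

729.1 ft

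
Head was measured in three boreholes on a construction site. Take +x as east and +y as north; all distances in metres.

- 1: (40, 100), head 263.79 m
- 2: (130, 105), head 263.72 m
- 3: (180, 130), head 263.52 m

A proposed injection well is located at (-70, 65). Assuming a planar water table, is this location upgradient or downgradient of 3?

Differences from 1: to 2 (Δx, Δy, Δh) = (90, 5, -0.07); to 3 = (140, 30, -0.27).
Determinant of the coordinate differences = 90·30 − 140·5 = 2000.
∂h/∂x = [(-0.07)·30 − (-0.27)·5] / 2000 = -0.0003750
∂h/∂y = [90·(-0.27) − 140·(-0.07)] / 2000 = -0.007250
Head at (-70, 65) = 263.79 + (-0.0003750)·(-110) + (-0.007250)·(-35) = 264.09 m.
That is higher than the 263.52 m at 3, so the point is upgradient.

upgradient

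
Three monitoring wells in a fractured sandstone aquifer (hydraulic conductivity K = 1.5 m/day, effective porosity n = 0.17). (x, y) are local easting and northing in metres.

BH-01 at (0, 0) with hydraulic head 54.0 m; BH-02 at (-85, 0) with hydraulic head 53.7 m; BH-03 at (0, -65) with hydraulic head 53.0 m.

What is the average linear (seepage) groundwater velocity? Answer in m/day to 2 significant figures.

0.14 m/day

∂h/∂x = (53.7 − 54.0) / (-85 − 0) = +0.003529
∂h/∂y = (53.0 − 54.0) / (-65 − 0) = +0.01538
|∇h| = √(0.003529² + 0.01538²) = 0.01578
Seepage velocity v = K·i/n = 1.5 × 0.01578 / 0.17 = 0.1392 m/day.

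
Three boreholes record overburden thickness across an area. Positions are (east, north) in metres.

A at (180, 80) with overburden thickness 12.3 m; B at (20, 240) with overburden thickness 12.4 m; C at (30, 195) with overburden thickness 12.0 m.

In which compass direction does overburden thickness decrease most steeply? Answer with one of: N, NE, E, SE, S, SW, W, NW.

Differences from A: to B (Δx, Δy, Δh) = (-160, 160, +0.1); to C = (-150, 115, -0.3).
Solve a·Δx + b·Δy = Δd: det = (-160)·115 − (-150)·160 = 5600.
∂d/∂x = [(+0.1)·115 − (-0.3)·160] / 5600 = +0.01063
∂d/∂y = [(-160)·(-0.3) − (-150)·(+0.1)] / 5600 = +0.01125
Steepest decrease is along −∇f = (-0.01063 E, -0.01125 N) → southwest.

SW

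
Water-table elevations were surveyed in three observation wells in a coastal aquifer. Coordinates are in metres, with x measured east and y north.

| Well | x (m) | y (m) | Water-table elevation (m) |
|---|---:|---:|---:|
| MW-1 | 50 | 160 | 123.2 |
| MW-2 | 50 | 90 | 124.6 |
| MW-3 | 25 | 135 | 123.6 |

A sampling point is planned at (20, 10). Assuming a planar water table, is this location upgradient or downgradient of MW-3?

upgradient

Three-point gradient (reference MW-1): Δ to MW-2 = (0, -70, +1.4), Δ to MW-3 = (-25, -25, +0.4).
∂h/∂x = +0.004000, ∂h/∂y = -0.02000 (det = -1750).
Head at (20, 10) = 123.2 + (+0.004000)·(-30) + (-0.02000)·(-150) = 126.08 m.
That is higher than the 123.6 m at MW-3, so the point is upgradient.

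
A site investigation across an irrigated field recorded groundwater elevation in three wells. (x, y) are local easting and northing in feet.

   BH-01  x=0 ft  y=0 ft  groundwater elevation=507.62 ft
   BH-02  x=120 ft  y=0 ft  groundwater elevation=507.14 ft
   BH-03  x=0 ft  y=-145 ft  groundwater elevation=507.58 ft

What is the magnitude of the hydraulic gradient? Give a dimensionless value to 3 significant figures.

0.00401

∂h/∂x = (507.14 − 507.62) / (120 − 0) = -0.004000
∂h/∂y = (507.58 − 507.62) / (-145 − 0) = +0.0002759
|∇h| = √(-0.004000² + 0.0002759²) = 0.00401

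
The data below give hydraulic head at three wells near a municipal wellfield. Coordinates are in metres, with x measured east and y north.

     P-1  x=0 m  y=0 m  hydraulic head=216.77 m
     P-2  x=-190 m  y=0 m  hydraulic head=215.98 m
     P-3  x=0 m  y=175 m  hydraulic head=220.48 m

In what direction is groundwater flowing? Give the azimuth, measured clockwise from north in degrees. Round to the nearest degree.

∂h/∂x = (215.98 − 216.77) / (-190 − 0) = +0.004158
∂h/∂y = (220.48 − 216.77) / (175 − 0) = +0.02120
Flow direction (−∇h) has components (-0.004158 E, -0.02120 N).
Azimuth = atan2(E, N) = atan2(-0.004158, -0.02120) = 191.1° ≈ 191°.

191°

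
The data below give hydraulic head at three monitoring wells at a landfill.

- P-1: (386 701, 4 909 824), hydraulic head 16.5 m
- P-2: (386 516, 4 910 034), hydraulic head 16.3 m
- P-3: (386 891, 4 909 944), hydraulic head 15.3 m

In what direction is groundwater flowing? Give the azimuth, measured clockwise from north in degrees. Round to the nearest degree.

Differences from P-1: to P-2 (Δx, Δy, Δh) = (-185, 210, -0.2); to P-3 = (190, 120, -1.2).
Determinant of the coordinate differences = (-185)·120 − 190·210 = -62100.
∂h/∂x = [(-0.2)·120 − (-1.2)·210] / -62100 = -0.003671
∂h/∂y = [(-185)·(-1.2) − 190·(-0.2)] / -62100 = -0.004187
Flow direction (−∇h) has components (+0.003671 E, +0.004187 N).
Azimuth = atan2(E, N) = atan2(+0.003671, +0.004187) = 41.2° ≈ 041°.

041°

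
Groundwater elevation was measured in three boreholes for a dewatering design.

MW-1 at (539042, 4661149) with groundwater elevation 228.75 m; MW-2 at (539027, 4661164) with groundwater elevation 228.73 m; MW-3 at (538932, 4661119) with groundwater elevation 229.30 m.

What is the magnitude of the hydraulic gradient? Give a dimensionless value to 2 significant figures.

0.0062

Taking MW-1 as reference: MW-2−MW-1 = (-15, 15, -0.02); MW-3−MW-1 = (-110, -30, +0.55).
Determinant of the coordinate differences = (-15)·(-30) − (-110)·15 = 2100.
∂h/∂x = [(-0.02)·(-30) − (+0.55)·15] / 2100 = -0.003643
∂h/∂y = [(-15)·(+0.55) − (-110)·(-0.02)] / 2100 = -0.004976
|∇h| = √(-0.003643² + -0.004976²) = 0.006167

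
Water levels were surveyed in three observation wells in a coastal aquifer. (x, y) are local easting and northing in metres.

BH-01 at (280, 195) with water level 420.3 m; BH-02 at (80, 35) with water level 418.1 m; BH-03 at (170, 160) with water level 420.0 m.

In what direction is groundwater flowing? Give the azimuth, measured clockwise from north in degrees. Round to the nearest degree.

171°

Three-point gradient (reference BH-01): Δ to BH-02 = (-200, -160, -2.2), Δ to BH-03 = (-110, -35, -0.3).
∂h/∂x = -0.002736, ∂h/∂y = +0.01717 (det = -10600).
Flow direction (−∇h) has components (+0.002736 E, -0.01717 N).
Azimuth = atan2(E, N) = atan2(+0.002736, -0.01717) = 170.9° ≈ 171°.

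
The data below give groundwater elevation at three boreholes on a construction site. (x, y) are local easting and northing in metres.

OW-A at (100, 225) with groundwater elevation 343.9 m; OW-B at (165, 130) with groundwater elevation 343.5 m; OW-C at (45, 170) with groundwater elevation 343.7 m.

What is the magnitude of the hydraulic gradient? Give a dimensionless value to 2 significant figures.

0.0040

Differences from OW-A: to OW-B (Δx, Δy, Δh) = (65, -95, -0.4); to OW-C = (-55, -55, -0.2).
Determinant of the coordinate differences = 65·(-55) − (-55)·(-95) = -8800.
∂h/∂x = [(-0.4)·(-55) − (-0.2)·(-95)] / -8800 = -0.0003409
∂h/∂y = [65·(-0.2) − (-55)·(-0.4)] / -8800 = +0.003977
|∇h| = √(-0.0003409² + 0.003977²) = 0.003992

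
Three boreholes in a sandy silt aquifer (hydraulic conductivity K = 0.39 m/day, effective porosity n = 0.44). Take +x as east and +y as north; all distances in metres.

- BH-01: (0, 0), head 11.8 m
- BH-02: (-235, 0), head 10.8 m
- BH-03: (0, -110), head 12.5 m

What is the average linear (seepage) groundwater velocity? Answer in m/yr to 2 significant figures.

2.5 m/yr

∂h/∂x = (10.8 − 11.8) / (-235 − 0) = +0.004255
∂h/∂y = (12.5 − 11.8) / (-110 − 0) = -0.006364
|∇h| = √(0.004255² + -0.006364²) = 0.007655
Seepage velocity v = K·i/n = 0.39 × 0.007655 / 0.44 = 0.006785 m/day = 2.478 m/yr.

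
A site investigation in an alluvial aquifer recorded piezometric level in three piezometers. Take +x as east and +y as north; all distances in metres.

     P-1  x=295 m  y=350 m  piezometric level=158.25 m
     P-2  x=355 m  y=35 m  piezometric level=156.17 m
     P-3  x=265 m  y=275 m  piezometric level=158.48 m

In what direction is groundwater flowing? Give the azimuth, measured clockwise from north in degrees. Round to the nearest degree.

102°

Taking P-1 as reference: P-2−P-1 = (60, -315, -2.08); P-3−P-1 = (-30, -75, +0.23).
Determinant of the coordinate differences = 60·(-75) − (-30)·(-315) = -13950.
∂h/∂x = [(-2.08)·(-75) − (+0.23)·(-315)] / -13950 = -0.01638
∂h/∂y = [60·(+0.23) − (-30)·(-2.08)] / -13950 = +0.003484
Flow direction (−∇h) has components (+0.01638 E, -0.003484 N).
Azimuth = atan2(E, N) = atan2(+0.01638, -0.003484) = 102.0° ≈ 102°.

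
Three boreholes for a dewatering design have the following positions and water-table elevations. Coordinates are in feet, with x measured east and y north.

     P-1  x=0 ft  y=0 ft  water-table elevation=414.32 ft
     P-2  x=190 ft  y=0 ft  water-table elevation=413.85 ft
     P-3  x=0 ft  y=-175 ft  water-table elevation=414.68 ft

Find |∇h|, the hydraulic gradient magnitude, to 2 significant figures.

0.0032

∂h/∂x = (413.85 − 414.32) / (190 − 0) = -0.002474
∂h/∂y = (414.68 − 414.32) / (-175 − 0) = -0.002057
|∇h| = √(-0.002474² + -0.002057²) = 0.003217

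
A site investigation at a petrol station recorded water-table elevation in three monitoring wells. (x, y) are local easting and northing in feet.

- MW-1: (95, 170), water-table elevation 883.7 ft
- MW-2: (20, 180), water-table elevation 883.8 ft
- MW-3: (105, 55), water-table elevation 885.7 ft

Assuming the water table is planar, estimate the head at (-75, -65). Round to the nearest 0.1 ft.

888.5 ft

Differences from MW-1: to MW-2 (Δx, Δy, Δh) = (-75, 10, +0.1); to MW-3 = (10, -115, +2.0).
Solve a·Δx + b·Δy = Δh: det = (-75)·(-115) − 10·10 = 8525.
∂h/∂x = [(+0.1)·(-115) − (+2.0)·10] / 8525 = -0.003695
∂h/∂y = [(-75)·(+2.0) − 10·(+0.1)] / 8525 = -0.01771
h(-75, -65) = 883.7 + (-0.003695)·(-170) + (-0.01771)·(-235) = 883.7 +0.628 +4.162 = 888.491 ft.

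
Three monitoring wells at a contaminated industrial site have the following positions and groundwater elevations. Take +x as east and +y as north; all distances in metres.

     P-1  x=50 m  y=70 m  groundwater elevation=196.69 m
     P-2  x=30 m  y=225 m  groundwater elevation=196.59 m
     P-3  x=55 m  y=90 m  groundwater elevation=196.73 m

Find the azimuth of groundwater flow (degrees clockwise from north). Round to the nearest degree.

268°

Differences from P-1: to P-2 (Δx, Δy, Δh) = (-20, 155, -0.10); to P-3 = (5, 20, +0.04).
Solve a·Δx + b·Δy = Δh: det = (-20)·20 − 5·155 = -1175.
∂h/∂x = [(-0.10)·20 − (+0.04)·155] / -1175 = +0.006979
∂h/∂y = [(-20)·(+0.04) − 5·(-0.10)] / -1175 = +0.0002553
Flow direction (−∇h) has components (-0.006979 E, -0.0002553 N).
Azimuth = atan2(E, N) = atan2(-0.006979, -0.0002553) = 267.9° ≈ 268°.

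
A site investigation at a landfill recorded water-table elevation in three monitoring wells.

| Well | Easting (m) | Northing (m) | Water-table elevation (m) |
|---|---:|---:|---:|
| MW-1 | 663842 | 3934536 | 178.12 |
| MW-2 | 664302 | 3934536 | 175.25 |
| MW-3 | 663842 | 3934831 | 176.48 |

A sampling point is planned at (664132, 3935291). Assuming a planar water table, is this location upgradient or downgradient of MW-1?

downgradient

∂h/∂x = (175.25 − 178.12) / (664302 − 663842) = -0.006239
∂h/∂y = (176.48 − 178.12) / (3934831 − 3934536) = -0.005559
Head at (664132, 3935291) = 178.12 + (-0.006239)·(290) + (-0.005559)·(755) = 172.11 m.
That is lower than the 178.12 m at MW-1, so the point is downgradient.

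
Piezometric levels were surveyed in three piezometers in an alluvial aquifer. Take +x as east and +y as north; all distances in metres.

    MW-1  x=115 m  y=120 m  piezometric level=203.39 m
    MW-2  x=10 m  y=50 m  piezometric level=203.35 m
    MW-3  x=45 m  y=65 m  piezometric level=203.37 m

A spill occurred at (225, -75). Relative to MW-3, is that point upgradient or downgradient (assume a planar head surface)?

upgradient

Taking MW-1 as reference: MW-2−MW-1 = (-105, -70, -0.04); MW-3−MW-1 = (-70, -55, -0.02).
Determinant of the coordinate differences = (-105)·(-55) − (-70)·(-70) = 875.
∂h/∂x = [(-0.04)·(-55) − (-0.02)·(-70)] / 875 = +0.0009143
∂h/∂y = [(-105)·(-0.02) − (-70)·(-0.04)] / 875 = -0.0008000
Head at (225, -75) = 203.39 + (+0.0009143)·(110) + (-0.0008000)·(-195) = 203.65 m.
That is higher than the 203.37 m at MW-3, so the point is upgradient.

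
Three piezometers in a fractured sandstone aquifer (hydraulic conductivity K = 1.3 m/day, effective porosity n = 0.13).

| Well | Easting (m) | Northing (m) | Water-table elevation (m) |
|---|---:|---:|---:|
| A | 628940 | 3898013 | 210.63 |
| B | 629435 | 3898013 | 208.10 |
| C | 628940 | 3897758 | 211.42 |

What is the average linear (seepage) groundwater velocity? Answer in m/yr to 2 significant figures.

22 m/yr

∂h/∂x = (208.10 − 210.63) / (629435 − 628940) = -0.005111
∂h/∂y = (211.42 − 210.63) / (3897758 − 3898013) = -0.003098
|∇h| = √(-0.005111² + -0.003098²) = 0.005977
Seepage velocity v = K·i/n = 1.3 × 0.005977 / 0.13 = 0.05977 m/day = 21.83 m/yr.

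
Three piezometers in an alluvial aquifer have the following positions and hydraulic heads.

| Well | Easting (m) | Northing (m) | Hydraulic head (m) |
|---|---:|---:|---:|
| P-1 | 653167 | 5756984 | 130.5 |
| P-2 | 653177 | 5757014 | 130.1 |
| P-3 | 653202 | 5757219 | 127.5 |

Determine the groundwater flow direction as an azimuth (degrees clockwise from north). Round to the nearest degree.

Taking P-1 as reference: P-2−P-1 = (10, 30, -0.4); P-3−P-1 = (35, 235, -3.0).
Solve a·Δx + b·Δy = Δh: det = 10·235 − 35·30 = 1300.
∂h/∂x = [(-0.4)·235 − (-3.0)·30] / 1300 = -0.003077
∂h/∂y = [10·(-3.0) − 35·(-0.4)] / 1300 = -0.01231
Flow direction (−∇h) has components (+0.003077 E, +0.01231 N).
Azimuth = atan2(E, N) = atan2(+0.003077, +0.01231) = 14.0° ≈ 014°.

014°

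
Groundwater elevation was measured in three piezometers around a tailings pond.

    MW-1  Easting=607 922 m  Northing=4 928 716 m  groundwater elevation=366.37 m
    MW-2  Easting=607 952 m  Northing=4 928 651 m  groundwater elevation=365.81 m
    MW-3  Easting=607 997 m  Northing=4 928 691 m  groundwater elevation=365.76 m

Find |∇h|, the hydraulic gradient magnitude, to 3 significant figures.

Taking MW-1 as reference: MW-2−MW-1 = (30, -65, -0.56); MW-3−MW-1 = (75, -25, -0.61).
Solve a·Δx + b·Δy = Δh: det = 30·(-25) − 75·(-65) = 4125.
∂h/∂x = [(-0.56)·(-25) − (-0.61)·(-65)] / 4125 = -0.006218
∂h/∂y = [30·(-0.61) − 75·(-0.56)] / 4125 = +0.005745
|∇h| = √(-0.006218² + 0.005745²) = 0.008466

0.00847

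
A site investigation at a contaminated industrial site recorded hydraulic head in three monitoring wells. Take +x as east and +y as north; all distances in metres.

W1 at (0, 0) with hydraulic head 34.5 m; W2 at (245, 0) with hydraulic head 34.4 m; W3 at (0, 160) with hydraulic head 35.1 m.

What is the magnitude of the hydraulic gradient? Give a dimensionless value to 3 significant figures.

0.00377

∂h/∂x = (34.4 − 34.5) / (245 − 0) = -0.0004082
∂h/∂y = (35.1 − 34.5) / (160 − 0) = +0.003750
|∇h| = √(-0.0004082² + 0.003750²) = 0.003772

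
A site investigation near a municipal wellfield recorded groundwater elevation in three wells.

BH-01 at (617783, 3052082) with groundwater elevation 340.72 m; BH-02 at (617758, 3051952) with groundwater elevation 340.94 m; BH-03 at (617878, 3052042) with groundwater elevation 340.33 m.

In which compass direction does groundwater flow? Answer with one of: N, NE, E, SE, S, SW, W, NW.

Taking BH-01 as reference: BH-02−BH-01 = (-25, -130, +0.22); BH-03−BH-01 = (95, -40, -0.39).
Determinant of the coordinate differences = (-25)·(-40) − 95·(-130) = 13350.
∂h/∂x = [(+0.22)·(-40) − (-0.39)·(-130)] / 13350 = -0.004457
∂h/∂y = [(-25)·(-0.39) − 95·(+0.22)] / 13350 = -0.0008352
Flow = −∇h = (+0.004457 east, +0.0008352 north), which points east.

E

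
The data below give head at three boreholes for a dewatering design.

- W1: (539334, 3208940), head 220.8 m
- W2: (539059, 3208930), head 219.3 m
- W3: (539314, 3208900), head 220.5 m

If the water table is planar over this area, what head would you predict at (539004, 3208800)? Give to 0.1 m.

Differences from W1: to W2 (Δx, Δy, Δh) = (-275, -10, -1.5); to W3 = (-20, -40, -0.3).
Solve a·Δx + b·Δy = Δh: det = (-275)·(-40) − (-20)·(-10) = 10800.
∂h/∂x = [(-1.5)·(-40) − (-0.3)·(-10)] / 10800 = +0.005278
∂h/∂y = [(-275)·(-0.3) − (-20)·(-1.5)] / 10800 = +0.004861
h(539004, 3208800) = 220.8 + (+0.005278)·(-330) + (+0.004861)·(-140) = 220.8 -1.742 -0.681 = 218.378 m.

218.4 m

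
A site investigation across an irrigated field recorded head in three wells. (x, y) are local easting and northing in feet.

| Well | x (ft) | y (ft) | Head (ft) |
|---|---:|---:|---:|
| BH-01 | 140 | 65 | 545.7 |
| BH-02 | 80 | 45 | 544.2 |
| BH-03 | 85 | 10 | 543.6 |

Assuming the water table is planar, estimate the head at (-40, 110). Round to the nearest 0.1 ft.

Taking BH-01 as reference: BH-02−BH-01 = (-60, -20, -1.5); BH-03−BH-01 = (-55, -55, -2.1).
Determinant of the coordinate differences = (-60)·(-55) − (-55)·(-20) = 2200.
∂h/∂x = [(-1.5)·(-55) − (-2.1)·(-20)] / 2200 = +0.01841
∂h/∂y = [(-60)·(-2.1) − (-55)·(-1.5)] / 2200 = +0.01977
h(-40, 110) = 545.7 + (+0.01841)·(-180) + (+0.01977)·(45) = 545.7 -3.314 +0.890 = 543.276 ft.

543.3 ft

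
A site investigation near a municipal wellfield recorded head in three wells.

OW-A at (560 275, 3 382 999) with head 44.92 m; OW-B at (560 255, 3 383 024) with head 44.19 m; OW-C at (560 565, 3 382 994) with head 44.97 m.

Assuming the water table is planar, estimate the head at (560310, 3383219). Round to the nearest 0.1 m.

Differences from OW-A: to OW-B (Δx, Δy, Δh) = (-20, 25, -0.73); to OW-C = (290, -5, +0.05).
Determinant of the coordinate differences = (-20)·(-5) − 290·25 = -7150.
∂h/∂x = [(-0.73)·(-5) − (+0.05)·25] / -7150 = -0.0003357
∂h/∂y = [(-20)·(+0.05) − 290·(-0.73)] / -7150 = -0.02947
h(560310, 3383219) = 44.92 + (-0.0003357)·(35) + (-0.02947)·(220) = 44.92 -0.012 -6.483 = 38.425 m.

38.4 m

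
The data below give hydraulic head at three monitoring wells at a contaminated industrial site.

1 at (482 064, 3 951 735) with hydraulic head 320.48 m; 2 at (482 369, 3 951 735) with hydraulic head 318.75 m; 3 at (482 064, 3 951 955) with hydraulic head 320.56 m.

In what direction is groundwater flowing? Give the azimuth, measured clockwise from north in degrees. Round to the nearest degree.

∂h/∂x = (318.75 − 320.48) / (482369 − 482064) = -0.005672
∂h/∂y = (320.56 − 320.48) / (3951955 − 3951735) = +0.0003636
Flow direction (−∇h) has components (+0.005672 E, -0.0003636 N).
Azimuth = atan2(E, N) = atan2(+0.005672, -0.0003636) = 93.7° ≈ 094°.

094°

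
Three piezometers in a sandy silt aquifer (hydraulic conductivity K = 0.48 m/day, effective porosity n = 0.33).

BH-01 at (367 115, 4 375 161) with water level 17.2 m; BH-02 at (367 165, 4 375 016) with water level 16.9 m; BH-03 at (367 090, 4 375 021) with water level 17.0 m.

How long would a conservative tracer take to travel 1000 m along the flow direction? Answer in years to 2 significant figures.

920 years

Three-point gradient (reference BH-01): Δ to BH-02 = (50, -145, -0.3), Δ to BH-03 = (-25, -140, -0.2).
∂h/∂x = -0.001224, ∂h/∂y = +0.001647 (det = -10625).
|∇h| = √(-0.001224² + 0.001647²) = 0.002052
Seepage velocity v = K·i/n = 0.48 × 0.002052 / 0.33 = 0.002985 m/day.
t = 1000 / 0.002985 = 3.35e+05 days = 917 years.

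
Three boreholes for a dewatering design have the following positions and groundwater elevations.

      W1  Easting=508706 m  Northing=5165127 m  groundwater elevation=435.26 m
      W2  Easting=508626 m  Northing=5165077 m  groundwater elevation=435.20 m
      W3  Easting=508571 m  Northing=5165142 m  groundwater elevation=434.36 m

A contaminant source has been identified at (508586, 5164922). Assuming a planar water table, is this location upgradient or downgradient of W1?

upgradient

Three-point gradient (reference W1): Δ to W2 = (-80, -50, -0.06), Δ to W3 = (-135, 15, -0.90).
∂h/∂x = +0.005774, ∂h/∂y = -0.008038 (det = -7950).
Head at (508586, 5164922) = 435.26 + (+0.005774)·(-120) + (-0.008038)·(-205) = 436.21 m.
That is higher than the 435.26 m at W1, so the point is upgradient.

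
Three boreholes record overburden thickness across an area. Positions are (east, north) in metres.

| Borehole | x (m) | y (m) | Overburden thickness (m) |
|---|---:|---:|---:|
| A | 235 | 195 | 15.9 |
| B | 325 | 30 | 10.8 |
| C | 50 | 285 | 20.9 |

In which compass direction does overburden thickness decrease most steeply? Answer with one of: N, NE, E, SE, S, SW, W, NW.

Taking A as reference: B−A = (90, -165, -5.1); C−A = (-185, 90, +5.0).
Solve a·Δx + b·Δy = Δd: det = 90·90 − (-185)·(-165) = -22425.
∂d/∂x = [(-5.1)·90 − (+5.0)·(-165)] / -22425 = -0.01632
∂d/∂y = [90·(+5.0) − (-185)·(-5.1)] / -22425 = +0.02201
Steepest decrease is along −∇f = (+0.01632 E, -0.02201 N) → southeast.

SE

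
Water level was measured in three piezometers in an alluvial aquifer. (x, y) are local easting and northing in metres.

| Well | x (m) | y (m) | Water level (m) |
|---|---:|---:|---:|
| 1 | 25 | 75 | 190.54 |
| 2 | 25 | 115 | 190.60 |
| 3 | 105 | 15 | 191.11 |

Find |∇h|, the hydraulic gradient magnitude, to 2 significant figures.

0.0084

With h = a·x + b·y + c and 1 as origin, the differences give:
  0·a + 40·b = +0.06
  80·a + (-60)·b = +0.57
Eliminate b (×(-60) and ×40, subtract): -3200·a = -26.400 → a = ∂h/∂x = +0.008250
Back-substitute: b = ∂h/∂y = +0.001500.
|∇h| = √(0.008250² + 0.001500²) = 0.008385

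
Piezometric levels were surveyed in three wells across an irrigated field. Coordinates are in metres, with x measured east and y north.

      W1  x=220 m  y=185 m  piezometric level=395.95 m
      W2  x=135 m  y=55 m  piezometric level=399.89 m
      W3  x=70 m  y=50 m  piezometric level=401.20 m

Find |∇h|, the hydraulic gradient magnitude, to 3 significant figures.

Taking W1 as reference: W2−W1 = (-85, -130, +3.94); W3−W1 = (-150, -135, +5.25).
Solve a·Δx + b·Δy = Δh: det = (-85)·(-135) − (-150)·(-130) = -8025.
∂h/∂x = [(+3.94)·(-135) − (+5.25)·(-130)] / -8025 = -0.01877
∂h/∂y = [(-85)·(+5.25) − (-150)·(+3.94)] / -8025 = -0.01804
|∇h| = √(-0.01877² + -0.01804²) = 0.02603

0.0260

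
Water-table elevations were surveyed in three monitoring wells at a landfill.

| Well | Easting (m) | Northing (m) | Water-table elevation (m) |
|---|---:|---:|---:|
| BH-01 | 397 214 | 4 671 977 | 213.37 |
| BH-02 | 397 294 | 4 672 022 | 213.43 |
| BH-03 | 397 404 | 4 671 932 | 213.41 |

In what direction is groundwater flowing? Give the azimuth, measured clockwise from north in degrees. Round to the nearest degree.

209°

Three-point gradient (reference BH-01): Δ to BH-02 = (80, 45, +0.06), Δ to BH-03 = (190, -45, +0.04).
∂h/∂x = +0.0003704, ∂h/∂y = +0.0006749 (det = -12150).
Flow direction (−∇h) has components (-0.0003704 E, -0.0006749 N).
Azimuth = atan2(E, N) = atan2(-0.0003704, -0.0006749) = 208.8° ≈ 209°.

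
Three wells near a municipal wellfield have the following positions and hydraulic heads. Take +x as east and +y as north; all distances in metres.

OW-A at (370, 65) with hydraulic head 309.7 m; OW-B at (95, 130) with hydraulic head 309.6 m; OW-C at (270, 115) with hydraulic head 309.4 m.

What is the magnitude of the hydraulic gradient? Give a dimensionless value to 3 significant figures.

0.0102

With h = a·x + b·y + c and OW-A as origin, the differences give:
  (-275)·a + 65·b = -0.1
  (-100)·a + 50·b = -0.3
Eliminate b (×50 and ×65, subtract): -7250·a = 14.50 → a = ∂h/∂x = -0.002000
Back-substitute: b = ∂h/∂y = -0.01000.
|∇h| = √(-0.002000² + -0.01000²) = 0.0102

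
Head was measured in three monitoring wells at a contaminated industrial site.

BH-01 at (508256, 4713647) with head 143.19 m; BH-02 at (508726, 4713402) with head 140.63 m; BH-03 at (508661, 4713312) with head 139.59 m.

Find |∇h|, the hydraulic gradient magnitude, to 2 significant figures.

0.011

With h = a·x + b·y + c and BH-01 as origin, the differences give:
  470·a + (-245)·b = -2.56
  405·a + (-335)·b = -3.60
Eliminate b (×(-335) and ×(-245), subtract): -58225·a = -24.400 → a = ∂h/∂x = +0.0004191
Back-substitute: b = ∂h/∂y = +0.01125.
|∇h| = √(0.0004191² + 0.01125²) = 0.01126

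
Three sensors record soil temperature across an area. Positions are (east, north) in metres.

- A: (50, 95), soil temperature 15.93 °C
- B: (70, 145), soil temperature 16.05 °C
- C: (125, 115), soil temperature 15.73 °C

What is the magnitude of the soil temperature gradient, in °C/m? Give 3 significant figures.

Three-point gradient (reference A): Δ to B = (20, 50, +0.12), Δ to C = (75, 20, -0.20).
∂T/∂x = -0.003701, ∂T/∂y = +0.003881 (det = -3350).
|∇f| = √(-0.003701² + 0.003881²) = 0.005363 °C/m

0.00536 °C/m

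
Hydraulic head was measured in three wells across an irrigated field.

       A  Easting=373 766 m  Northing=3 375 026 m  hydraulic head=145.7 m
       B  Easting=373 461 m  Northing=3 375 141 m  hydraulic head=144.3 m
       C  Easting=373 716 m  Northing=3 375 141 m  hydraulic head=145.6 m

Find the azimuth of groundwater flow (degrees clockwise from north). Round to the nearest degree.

255°

Differences from A: to B (Δx, Δy, Δh) = (-305, 115, -1.4); to C = (-50, 115, -0.1).
Solve a·Δx + b·Δy = Δh: det = (-305)·115 − (-50)·115 = -29325.
∂h/∂x = [(-1.4)·115 − (-0.1)·115] / -29325 = +0.005098
∂h/∂y = [(-305)·(-0.1) − (-50)·(-1.4)] / -29325 = +0.001347
Flow direction (−∇h) has components (-0.005098 E, -0.001347 N).
Azimuth = atan2(E, N) = atan2(-0.005098, -0.001347) = 255.2° ≈ 255°.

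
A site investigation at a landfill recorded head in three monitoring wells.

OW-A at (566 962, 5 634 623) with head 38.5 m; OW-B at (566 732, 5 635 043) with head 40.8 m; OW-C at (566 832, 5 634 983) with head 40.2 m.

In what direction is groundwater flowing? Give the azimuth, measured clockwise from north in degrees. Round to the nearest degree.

Differences from OW-A: to OW-B (Δx, Δy, Δh) = (-230, 420, +2.3); to OW-C = (-130, 360, +1.7).
Solve a·Δx + b·Δy = Δh: det = (-230)·360 − (-130)·420 = -28200.
∂h/∂x = [(+2.3)·360 − (+1.7)·420] / -28200 = -0.004043
∂h/∂y = [(-230)·(+1.7) − (-130)·(+2.3)] / -28200 = +0.003262
Flow direction (−∇h) has components (+0.004043 E, -0.003262 N).
Azimuth = atan2(E, N) = atan2(+0.004043, -0.003262) = 128.9° ≈ 129°.

129°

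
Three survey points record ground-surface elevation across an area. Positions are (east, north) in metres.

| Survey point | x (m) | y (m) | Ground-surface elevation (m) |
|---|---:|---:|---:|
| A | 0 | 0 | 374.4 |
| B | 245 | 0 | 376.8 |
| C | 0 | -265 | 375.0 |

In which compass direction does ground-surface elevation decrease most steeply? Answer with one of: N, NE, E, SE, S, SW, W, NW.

W

∂z/∂x = (376.8 − 374.4) / (245 − 0) = +0.009796
∂z/∂y = (375.0 − 374.4) / (-265 − 0) = -0.002264
Steepest decrease is along −∇f = (-0.009796 E, +0.002264 N) → west.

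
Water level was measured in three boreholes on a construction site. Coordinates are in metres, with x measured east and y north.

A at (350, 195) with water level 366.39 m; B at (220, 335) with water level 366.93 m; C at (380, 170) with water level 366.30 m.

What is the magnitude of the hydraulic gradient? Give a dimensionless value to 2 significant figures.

Taking A as reference: B−A = (-130, 140, +0.54); C−A = (30, -25, -0.09).
Solve a·Δx + b·Δy = Δh: det = (-130)·(-25) − 30·140 = -950.
∂h/∂x = [(+0.54)·(-25) − (-0.09)·140] / -950 = +0.0009474
∂h/∂y = [(-130)·(-0.09) − 30·(+0.54)] / -950 = +0.004737
|∇h| = √(0.0009474² + 0.004737²) = 0.004831

0.0048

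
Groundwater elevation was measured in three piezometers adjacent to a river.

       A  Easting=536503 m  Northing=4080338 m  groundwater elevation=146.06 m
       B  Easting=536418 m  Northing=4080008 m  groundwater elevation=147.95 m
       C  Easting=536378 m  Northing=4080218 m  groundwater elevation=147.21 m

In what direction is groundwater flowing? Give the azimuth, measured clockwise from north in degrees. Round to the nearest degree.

Differences from A: to B (Δx, Δy, Δh) = (-85, -330, +1.89); to C = (-125, -120, +1.15).
Determinant of the coordinate differences = (-85)·(-120) − (-125)·(-330) = -31050.
∂h/∂x = [(+1.89)·(-120) − (+1.15)·(-330)] / -31050 = -0.004918
∂h/∂y = [(-85)·(+1.15) − (-125)·(+1.89)] / -31050 = -0.004461
Flow direction (−∇h) has components (+0.004918 E, +0.004461 N).
Azimuth = atan2(E, N) = atan2(+0.004918, +0.004461) = 47.8° ≈ 048°.

048°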